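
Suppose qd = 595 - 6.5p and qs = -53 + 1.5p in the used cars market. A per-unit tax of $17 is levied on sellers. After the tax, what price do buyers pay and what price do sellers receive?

Pre-tax equilibrium: p* = 81, q* = 68.5.
Tax on sellers shifts supply to qs = -53 + 1.5(p − 17) = -78.5 + 1.5p.
595 - 6.5p = -78.5 + 1.5p gives buyer price pb = 84.1875; sellers receive ps = 84.1875 − 17 = 67.1875.
New quantity: q = 595 − 6.5(84.1875) = 47.78125.

Buyers pay $84.1875, sellers receive $67.1875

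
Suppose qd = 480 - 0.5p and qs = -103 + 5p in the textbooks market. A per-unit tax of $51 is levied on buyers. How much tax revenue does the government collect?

Tax revenue = 226542/11

Pre-tax equilibrium: p* = 106, q* = 427.
Tax on buyers shifts demand to qd = 480 − 0.5(p + 51) = 454.5 - 0.5p.
454.5 - 0.5p = -103 + 5p gives seller price ps = 1115/11; buyers pay pb = 1115/11 + 51 = 1676/11.
New quantity: q = 480 − 0.5(1676/11) = 4442/11.
Revenue = 51 × 4442/11 = 226542/11.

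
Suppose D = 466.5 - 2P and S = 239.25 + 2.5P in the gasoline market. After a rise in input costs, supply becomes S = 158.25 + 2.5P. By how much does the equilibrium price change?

ΔP = 18

Original equilibrium: P* = 50.5, Q* = 365.5.
New equilibrium: 466.5 - 2P = 158.25 + 2.5P, so 308.25 = 4.5P and P' = 68.5; Q' = 466.5 − 2(68.5) = 329.5.
Change in price: 68.5 − 50.5 = 18.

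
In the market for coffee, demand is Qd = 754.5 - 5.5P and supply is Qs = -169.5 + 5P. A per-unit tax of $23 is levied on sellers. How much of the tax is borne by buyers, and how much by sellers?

Pre-tax equilibrium: P* = 88, Q* = 270.5.
Tax on sellers shifts supply to Qs = -169.5 + 5(P − 23) = -284.5 + 5P.
754.5 - 5.5P = -284.5 + 5P gives buyer price Pb = 2078/21; sellers receive Ps = 2078/21 − 23 = 1595/21.
New quantity: Q = 754.5 − 5.5(2078/21) = 8831/42.
Buyer burden = 2078/21 − 88 = 230/21; seller burden = 88 − 1595/21 = 253/21.

Buyers bear 230/21, sellers bear 253/21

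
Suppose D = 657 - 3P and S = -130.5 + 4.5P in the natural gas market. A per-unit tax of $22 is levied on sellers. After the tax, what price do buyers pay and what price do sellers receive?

Pre-tax equilibrium: P* = 105, Q* = 342.
Tax on sellers shifts supply to S = -130.5 + 4.5(P − 22) = -229.5 + 4.5P.
657 - 3P = -229.5 + 4.5P gives buyer price Pb = 118.2; sellers receive Ps = 118.2 − 22 = 96.2.
New quantity: Q = 657 − 3(118.2) = 302.4.

Buyers pay $118.2, sellers receive $96.2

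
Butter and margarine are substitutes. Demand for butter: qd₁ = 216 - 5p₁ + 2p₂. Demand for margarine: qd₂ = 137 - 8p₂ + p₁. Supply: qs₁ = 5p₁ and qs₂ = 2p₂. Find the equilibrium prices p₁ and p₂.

p₁ = 1217/49, p₂ = 793/49

Market 1: 216 - 5p₁ + 2p₂ = 5p₁ → 10p₁ - 2p₂ = 216.
Market 2: 10p₂ - p₁ = 137.
Eliminating p₂: 10×(1) + 2×(2) gives 98p₁ = 2434, so p₁ = 1217/49.
Back-substitute into (2): p₂ = (137 + 1×1217/49) / 10 = 793/49.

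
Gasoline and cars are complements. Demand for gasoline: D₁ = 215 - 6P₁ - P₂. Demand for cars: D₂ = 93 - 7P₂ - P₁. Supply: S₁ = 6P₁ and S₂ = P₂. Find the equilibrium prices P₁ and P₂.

P₁ = 1627/95, P₂ = 901/95

Market 1: 215 - 6P₁ - P₂ = 6P₁ → 12P₁ + P₂ = 215.
Market 2: 8P₂ + P₁ = 93.
Eliminating P₂: 8×(1) − 1×(2) gives 95P₁ = 1627, so P₁ = 1627/95.
Back-substitute into (2): P₂ = (93 − 1×1627/95) / 8 = 901/95.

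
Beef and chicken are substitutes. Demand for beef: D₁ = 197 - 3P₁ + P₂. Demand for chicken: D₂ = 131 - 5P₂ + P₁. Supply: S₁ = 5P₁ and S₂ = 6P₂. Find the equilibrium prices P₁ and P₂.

P₁ = 766/29, P₂ = 415/29

Market 1: 197 - 3P₁ + P₂ = 5P₁ → 8P₁ - P₂ = 197.
Market 2: 11P₂ - P₁ = 131.
Eliminating P₂: 11×(1) + 1×(2) gives 87P₁ = 2298, so P₁ = 766/29.
Back-substitute into (2): P₂ = (131 + 1×766/29) / 11 = 415/29.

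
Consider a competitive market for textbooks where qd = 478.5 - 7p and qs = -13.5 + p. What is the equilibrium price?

Set qd = qs: 478.5 - 7p = -13.5 + p.
492 = 8p, so p* = 61.5.
q* = 478.5 − 7(61.5) = 48.

p* = 61.5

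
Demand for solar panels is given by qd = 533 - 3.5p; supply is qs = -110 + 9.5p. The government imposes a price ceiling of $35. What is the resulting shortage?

Shortage = 188

Equilibrium price would be p* = 643/13, so the ceiling at 35 binds.
At p = 35: qd = 533 − 3.5(35) = 410.5, qs = -110 + 9.5(35) = 222.5.
Shortage = 410.5 − 222.5 = 188.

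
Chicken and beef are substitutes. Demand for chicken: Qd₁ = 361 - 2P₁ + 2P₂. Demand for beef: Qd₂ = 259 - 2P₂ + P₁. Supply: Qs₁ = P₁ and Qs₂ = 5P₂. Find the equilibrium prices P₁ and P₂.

P₁ = 3045/19, P₂ = 1138/19

Market 1: 361 - 2P₁ + 2P₂ = P₁ → 3P₁ - 2P₂ = 361.
Market 2: 7P₂ - P₁ = 259.
Eliminating P₂: 7×(1) + 2×(2) gives 19P₁ = 3045, so P₁ = 3045/19.
Back-substitute into (2): P₂ = (259 + 1×3045/19) / 7 = 1138/19.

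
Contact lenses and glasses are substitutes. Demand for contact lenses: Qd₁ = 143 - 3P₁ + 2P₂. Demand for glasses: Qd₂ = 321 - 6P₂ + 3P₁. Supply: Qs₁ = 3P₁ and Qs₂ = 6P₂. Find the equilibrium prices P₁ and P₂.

P₁ = 393/11, P₂ = 785/22

Market 1: 143 - 3P₁ + 2P₂ = 3P₁ → 6P₁ - 2P₂ = 143.
Market 2: 12P₂ - 3P₁ = 321.
Eliminating P₂: 12×(1) + 2×(2) gives 66P₁ = 2358, so P₁ = 393/11.
Back-substitute into (2): P₂ = (321 + 3×393/11) / 12 = 785/22.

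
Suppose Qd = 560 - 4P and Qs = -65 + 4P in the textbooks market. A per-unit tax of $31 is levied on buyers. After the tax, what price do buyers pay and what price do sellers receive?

Pre-tax equilibrium: P* = 78.125, Q* = 247.5.
Tax on buyers shifts demand to Qd = 560 − 4(P + 31) = 436 - 4P.
436 - 4P = -65 + 4P gives seller price Ps = 62.625; buyers pay Pb = 62.625 + 31 = 93.625.
New quantity: Q = 560 − 4(93.625) = 185.5.

Buyers pay $93.625, sellers receive $62.625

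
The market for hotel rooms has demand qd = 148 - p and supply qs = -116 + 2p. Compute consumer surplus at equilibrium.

Consumer surplus = 1800

Equilibrium: 148 - p = -116 + 2p gives p* = 88, q* = 60.
Demand choke price (qd = 0): p = 148.
CS = ½(148 − 88)(60) = 1800.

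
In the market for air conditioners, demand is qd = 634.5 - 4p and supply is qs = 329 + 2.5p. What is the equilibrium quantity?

q* = 446.5

Set qd = qs: 634.5 - 4p = 329 + 2.5p.
305.5 = 6.5p, so p* = 47.
q* = 634.5 − 4(47) = 446.5.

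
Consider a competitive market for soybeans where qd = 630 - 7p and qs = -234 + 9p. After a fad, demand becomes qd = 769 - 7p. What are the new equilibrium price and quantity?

p' = 62.6875, q' = 330.1875

Original equilibrium: p* = 54, q* = 252.
New equilibrium: 769 - 7p = -234 + 9p, so 1003 = 16p and p' = 62.6875; q' = 769 − 7(62.6875) = 330.1875.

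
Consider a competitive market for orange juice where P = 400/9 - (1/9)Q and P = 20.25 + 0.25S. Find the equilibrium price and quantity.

Set the two price expressions equal: 400/9 - (1/9)Q = 20.25 + 0.25Q.
871/36 = (13/36)Q, so Q* = 67.
P* = 400/9 − (1/9)(67) = 37.

P* = 37, Q* = 67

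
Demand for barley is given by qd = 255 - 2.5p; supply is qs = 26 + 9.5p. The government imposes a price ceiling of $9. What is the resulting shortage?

Shortage = 121

Equilibrium price would be p* = 229/12, so the ceiling at 9 binds.
At p = 9: qd = 255 − 2.5(9) = 232.5, qs = 26 + 9.5(9) = 111.5.
Shortage = 232.5 − 111.5 = 121.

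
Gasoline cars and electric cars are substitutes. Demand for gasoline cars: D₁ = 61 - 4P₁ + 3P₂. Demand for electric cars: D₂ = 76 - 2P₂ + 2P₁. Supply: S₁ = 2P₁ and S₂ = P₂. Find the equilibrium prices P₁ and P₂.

P₁ = 34.25, P₂ = 289/6

Market 1: 61 - 4P₁ + 3P₂ = 2P₁ → 6P₁ - 3P₂ = 61.
Market 2: 3P₂ - 2P₁ = 76.
Eliminating P₂: 3×(1) + 3×(2) gives 12P₁ = 411, so P₁ = 34.25.
Back-substitute into (2): P₂ = (76 + 2×34.25) / 3 = 289/6.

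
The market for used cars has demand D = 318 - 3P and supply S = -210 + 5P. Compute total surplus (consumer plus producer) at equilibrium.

Equilibrium: 318 - 3P = -210 + 5P gives P* = 66, Q* = 120.
Demand choke price: P = 106; supply starts at P = 42.
CS = ½(106 − 66)(120) = 2400; PS = ½(66 − 42)(120) = 1440.

Total surplus = 3840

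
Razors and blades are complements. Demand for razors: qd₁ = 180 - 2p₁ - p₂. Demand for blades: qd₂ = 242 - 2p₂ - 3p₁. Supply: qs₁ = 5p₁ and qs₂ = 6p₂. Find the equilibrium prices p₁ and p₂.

p₁ = 1198/53, p₂ = 1154/53

Market 1: 180 - 2p₁ - p₂ = 5p₁ → 7p₁ + p₂ = 180.
Market 2: 8p₂ + 3p₁ = 242.
Eliminating p₂: 8×(1) − 1×(2) gives 53p₁ = 1198, so p₁ = 1198/53.
Back-substitute into (2): p₂ = (242 − 3×1198/53) / 8 = 1154/53.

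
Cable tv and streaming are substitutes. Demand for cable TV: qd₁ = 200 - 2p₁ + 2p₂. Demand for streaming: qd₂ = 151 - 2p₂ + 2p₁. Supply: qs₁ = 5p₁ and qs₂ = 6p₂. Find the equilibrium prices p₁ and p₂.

Market 1: 200 - 2p₁ + 2p₂ = 5p₁ → 7p₁ - 2p₂ = 200.
Market 2: 8p₂ - 2p₁ = 151.
Eliminating p₂: 8×(1) + 2×(2) gives 52p₁ = 1902, so p₁ = 951/26.
Back-substitute into (2): p₂ = (151 + 2×951/26) / 8 = 1457/52.

p₁ = 951/26, p₂ = 1457/52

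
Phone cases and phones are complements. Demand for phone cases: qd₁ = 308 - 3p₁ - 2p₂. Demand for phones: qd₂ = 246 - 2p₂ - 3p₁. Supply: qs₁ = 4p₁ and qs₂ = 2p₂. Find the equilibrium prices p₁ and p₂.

p₁ = 370/11, p₂ = 399/11

Market 1: 308 - 3p₁ - 2p₂ = 4p₁ → 7p₁ + 2p₂ = 308.
Market 2: 4p₂ + 3p₁ = 246.
Eliminating p₂: 4×(1) − 2×(2) gives 22p₁ = 740, so p₁ = 370/11.
Back-substitute into (2): p₂ = (246 − 3×370/11) / 4 = 399/11.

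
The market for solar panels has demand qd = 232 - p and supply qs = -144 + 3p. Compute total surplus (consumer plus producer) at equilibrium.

Equilibrium: 232 - p = -144 + 3p gives p* = 94, q* = 138.
Demand choke price: p = 232; supply starts at p = 48.
CS = ½(232 − 94)(138) = 9522; PS = ½(94 − 48)(138) = 3174.

Total surplus = 12696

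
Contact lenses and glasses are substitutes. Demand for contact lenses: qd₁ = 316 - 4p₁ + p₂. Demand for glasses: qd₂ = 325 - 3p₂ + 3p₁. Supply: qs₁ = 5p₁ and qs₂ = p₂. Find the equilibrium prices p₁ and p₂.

Market 1: 316 - 4p₁ + p₂ = 5p₁ → 9p₁ - p₂ = 316.
Market 2: 4p₂ - 3p₁ = 325.
Eliminating p₂: 4×(1) + 1×(2) gives 33p₁ = 1589, so p₁ = 1589/33.
Back-substitute into (2): p₂ = (325 + 3×1589/33) / 4 = 1291/11.

p₁ = 1589/33, p₂ = 1291/11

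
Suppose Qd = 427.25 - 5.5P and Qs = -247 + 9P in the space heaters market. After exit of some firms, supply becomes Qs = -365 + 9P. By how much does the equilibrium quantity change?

ΔQ = -1298/29

Original equilibrium: P* = 46.5, Q* = 171.5.
New equilibrium: 427.25 - 5.5P = -365 + 9P, so 792.25 = 14.5P and P' = 3169/58; Q' = 427.25 − 5.5(3169/58) = 7351/58.
Change in quantity: 7351/58 − 171.5 = -1298/29.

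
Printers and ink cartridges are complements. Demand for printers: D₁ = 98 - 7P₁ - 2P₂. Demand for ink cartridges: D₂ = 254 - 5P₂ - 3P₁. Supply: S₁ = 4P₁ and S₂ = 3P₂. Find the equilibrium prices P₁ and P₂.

Market 1: 98 - 7P₁ - 2P₂ = 4P₁ → 11P₁ + 2P₂ = 98.
Market 2: 8P₂ + 3P₁ = 254.
Eliminating P₂: 8×(1) − 2×(2) gives 82P₁ = 276, so P₁ = 138/41.
Back-substitute into (2): P₂ = (254 − 3×138/41) / 8 = 1250/41.

P₁ = 138/41, P₂ = 1250/41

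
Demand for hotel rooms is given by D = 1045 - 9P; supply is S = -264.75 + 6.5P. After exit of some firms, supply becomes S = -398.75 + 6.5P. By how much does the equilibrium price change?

ΔP = 268/31

Original equilibrium: P* = 84.5, Q* = 284.5.
New equilibrium: 1045 - 9P = -398.75 + 6.5P, so 1443.75 = 15.5P and P' = 5775/62; Q' = 1045 − 9(5775/62) = 12815/62.
Change in price: 5775/62 − 84.5 = 268/31.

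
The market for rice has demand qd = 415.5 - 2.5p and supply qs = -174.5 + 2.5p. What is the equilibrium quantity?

q* = 120.5

Set qd = qs: 415.5 - 2.5p = -174.5 + 2.5p.
590 = 5p, so p* = 118.
q* = 415.5 − 2.5(118) = 120.5.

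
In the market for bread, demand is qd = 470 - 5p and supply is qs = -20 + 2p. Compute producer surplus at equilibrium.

Producer surplus = 3600

Equilibrium: 470 - 5p = -20 + 2p gives p* = 70, q* = 120.
Supply starts at p = 10 (where qs = 0).
PS = ½(70 − 10)(120) = 3600.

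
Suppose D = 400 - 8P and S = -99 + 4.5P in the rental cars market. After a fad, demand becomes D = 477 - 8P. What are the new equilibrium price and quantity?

P' = 46.08, Q' = 108.36

Original equilibrium: P* = 39.92, Q* = 80.64.
New equilibrium: 477 - 8P = -99 + 4.5P, so 576 = 12.5P and P' = 46.08; Q' = 477 − 8(46.08) = 108.36.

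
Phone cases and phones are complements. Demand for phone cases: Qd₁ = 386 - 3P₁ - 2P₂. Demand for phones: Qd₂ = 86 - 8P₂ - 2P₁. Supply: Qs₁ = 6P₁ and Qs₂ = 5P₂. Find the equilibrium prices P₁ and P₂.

Market 1: 386 - 3P₁ - 2P₂ = 6P₁ → 9P₁ + 2P₂ = 386.
Market 2: 13P₂ + 2P₁ = 86.
Eliminating P₂: 13×(1) − 2×(2) gives 113P₁ = 4846, so P₁ = 4846/113.
Back-substitute into (2): P₂ = (86 − 2×4846/113) / 13 = 2/113.

P₁ = 4846/113, P₂ = 2/113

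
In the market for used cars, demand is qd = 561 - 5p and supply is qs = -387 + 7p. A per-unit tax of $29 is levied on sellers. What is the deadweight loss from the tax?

Deadweight loss = 29435/24

Pre-tax equilibrium: p* = 79, q* = 166.
Tax on sellers shifts supply to qs = -387 + 7(p − 29) = -590 + 7p.
561 - 5p = -590 + 7p gives buyer price pb = 1151/12; sellers receive ps = 1151/12 − 29 = 803/12.
New quantity: q = 561 − 5(1151/12) = 977/12.
DWL = ½ × 29 × (166 − 977/12) = 29435/24.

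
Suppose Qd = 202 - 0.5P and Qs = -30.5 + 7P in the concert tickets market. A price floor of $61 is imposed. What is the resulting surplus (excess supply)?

Equilibrium price would be P* = 31, so the floor at 61 binds.
At P = 61: Qd = 171.5, Qs = 396.5.
Surplus = 396.5 − 171.5 = 225.

Surplus = 225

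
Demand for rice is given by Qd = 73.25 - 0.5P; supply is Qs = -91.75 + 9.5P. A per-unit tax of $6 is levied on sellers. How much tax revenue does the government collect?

Pre-tax equilibrium: P* = 16.5, Q* = 65.
Tax on sellers shifts supply to Qs = -91.75 + 9.5(P − 6) = -148.75 + 9.5P.
73.25 - 0.5P = -148.75 + 9.5P gives buyer price Pb = 22.2; sellers receive Ps = 22.2 − 6 = 16.2.
New quantity: Q = 73.25 − 0.5(22.2) = 62.15.
Revenue = 6 × 62.15 = 372.9.

Tax revenue = 372.9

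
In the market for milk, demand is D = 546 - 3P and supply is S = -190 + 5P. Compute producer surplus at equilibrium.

Producer surplus = 7290

Equilibrium: 546 - 3P = -190 + 5P gives P* = 92, Q* = 270.
Supply starts at P = 38 (where S = 0).
PS = ½(92 − 38)(270) = 7290.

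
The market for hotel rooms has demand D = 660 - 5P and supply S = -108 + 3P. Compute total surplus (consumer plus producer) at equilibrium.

Total surplus = 8640

Equilibrium: 660 - 5P = -108 + 3P gives P* = 96, Q* = 180.
Demand choke price: P = 132; supply starts at P = 36.
CS = ½(132 − 96)(180) = 3240; PS = ½(96 − 36)(180) = 5400.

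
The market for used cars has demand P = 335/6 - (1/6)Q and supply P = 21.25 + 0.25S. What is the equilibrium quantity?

Q* = 83

Set the two price expressions equal: 335/6 - (1/6)Q = 21.25 + 0.25Q.
415/12 = (5/12)Q, so Q* = 83.
P* = 335/6 − (1/6)(83) = 42.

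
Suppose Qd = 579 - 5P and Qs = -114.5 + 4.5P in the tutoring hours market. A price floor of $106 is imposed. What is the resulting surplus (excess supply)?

Equilibrium price would be P* = 73, so the floor at 106 binds.
At P = 106: Qd = 49, Qs = 362.5.
Surplus = 362.5 − 49 = 313.5.

Surplus = 313.5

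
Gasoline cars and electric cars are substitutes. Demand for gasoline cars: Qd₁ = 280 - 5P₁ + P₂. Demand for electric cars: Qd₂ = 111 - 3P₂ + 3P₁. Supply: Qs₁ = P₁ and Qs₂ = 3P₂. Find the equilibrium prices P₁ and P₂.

Market 1: 280 - 5P₁ + P₂ = P₁ → 6P₁ - P₂ = 280.
Market 2: 6P₂ - 3P₁ = 111.
Eliminating P₂: 6×(1) + 1×(2) gives 33P₁ = 1791, so P₁ = 597/11.
Back-substitute into (2): P₂ = (111 + 3×597/11) / 6 = 502/11.

P₁ = 597/11, P₂ = 502/11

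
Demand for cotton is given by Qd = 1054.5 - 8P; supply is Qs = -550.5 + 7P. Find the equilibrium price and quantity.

Set Qd = Qs: 1054.5 - 8P = -550.5 + 7P.
1605 = 15P, so P* = 107.
Q* = 1054.5 − 8(107) = 198.5.

P* = 107, Q* = 198.5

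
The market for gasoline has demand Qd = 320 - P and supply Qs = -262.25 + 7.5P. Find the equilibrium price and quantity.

P* = 68.5, Q* = 251.5

Set Qd = Qs: 320 - P = -262.25 + 7.5P.
582.25 = 8.5P, so P* = 68.5.
Q* = 320 − 1(68.5) = 251.5.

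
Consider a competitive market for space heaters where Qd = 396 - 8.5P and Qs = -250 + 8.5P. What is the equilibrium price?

P* = 38

Set Qd = Qs: 396 - 8.5P = -250 + 8.5P.
646 = 17P, so P* = 38.
Q* = 396 − 8.5(38) = 73.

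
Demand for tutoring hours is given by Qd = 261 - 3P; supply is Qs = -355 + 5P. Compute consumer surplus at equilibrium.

Consumer surplus = 150

Equilibrium: 261 - 3P = -355 + 5P gives P* = 77, Q* = 30.
Demand choke price (Qd = 0): P = 87.
CS = ½(87 − 77)(30) = 150.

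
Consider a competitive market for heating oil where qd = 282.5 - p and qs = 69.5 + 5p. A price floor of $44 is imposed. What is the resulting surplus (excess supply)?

Surplus = 51

Equilibrium price would be p* = 35.5, so the floor at 44 binds.
At p = 44: qd = 238.5, qs = 289.5.
Surplus = 289.5 − 238.5 = 51.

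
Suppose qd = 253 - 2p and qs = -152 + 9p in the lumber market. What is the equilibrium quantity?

q* = 1973/11

Set qd = qs: 253 - 2p = -152 + 9p.
405 = 11p, so p* = 405/11.
q* = 253 − 2(405/11) = 1973/11.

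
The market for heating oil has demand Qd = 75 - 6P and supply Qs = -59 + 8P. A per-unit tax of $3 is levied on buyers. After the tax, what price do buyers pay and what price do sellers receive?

Pre-tax equilibrium: P* = 67/7, Q* = 123/7.
Tax on buyers shifts demand to Qd = 75 − 6(P + 3) = 57 - 6P.
57 - 6P = -59 + 8P gives seller price Ps = 58/7; buyers pay Pb = 58/7 + 3 = 79/7.
New quantity: Q = 75 − 6(79/7) = 51/7.

Buyers pay 79/7, sellers receive 58/7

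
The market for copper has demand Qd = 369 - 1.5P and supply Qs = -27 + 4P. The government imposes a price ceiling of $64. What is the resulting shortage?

Equilibrium price would be P* = 72, so the ceiling at 64 binds.
At P = 64: Qd = 369 − 1.5(64) = 273, Qs = -27 + 4(64) = 229.
Shortage = 273 − 229 = 44.

Shortage = 44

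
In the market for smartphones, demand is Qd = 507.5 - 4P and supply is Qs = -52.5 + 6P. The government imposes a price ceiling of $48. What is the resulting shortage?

Equilibrium price would be P* = 56, so the ceiling at 48 binds.
At P = 48: Qd = 507.5 − 4(48) = 315.5, Qs = -52.5 + 6(48) = 235.5.
Shortage = 315.5 − 235.5 = 80.

Shortage = 80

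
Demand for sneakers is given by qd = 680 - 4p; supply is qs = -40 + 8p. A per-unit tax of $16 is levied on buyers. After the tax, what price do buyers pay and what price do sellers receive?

Pre-tax equilibrium: p* = 60, q* = 440.
Tax on buyers shifts demand to qd = 680 − 4(p + 16) = 616 - 4p.
616 - 4p = -40 + 8p gives seller price ps = 164/3; buyers pay pb = 164/3 + 16 = 212/3.
New quantity: q = 680 − 4(212/3) = 1192/3.

Buyers pay 212/3, sellers receive 164/3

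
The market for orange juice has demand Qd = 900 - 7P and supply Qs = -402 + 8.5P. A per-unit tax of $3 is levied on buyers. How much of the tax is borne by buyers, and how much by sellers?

Pre-tax equilibrium: P* = 84, Q* = 312.
Tax on buyers shifts demand to Qd = 900 − 7(P + 3) = 879 - 7P.
879 - 7P = -402 + 8.5P gives seller price Ps = 2562/31; buyers pay Pb = 2562/31 + 3 = 2655/31.
New quantity: Q = 900 − 7(2655/31) = 9315/31.
Buyer burden = 2655/31 − 84 = 51/31; seller burden = 84 − 2562/31 = 42/31.

Buyers bear 51/31, sellers bear 42/31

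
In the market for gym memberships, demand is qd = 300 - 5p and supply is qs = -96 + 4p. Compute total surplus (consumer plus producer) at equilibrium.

Total surplus = 1440

Equilibrium: 300 - 5p = -96 + 4p gives p* = 44, q* = 80.
Demand choke price: p = 60; supply starts at p = 24.
CS = ½(60 − 44)(80) = 640; PS = ½(44 − 24)(80) = 800.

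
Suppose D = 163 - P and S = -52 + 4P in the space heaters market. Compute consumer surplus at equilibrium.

Equilibrium: 163 - P = -52 + 4P gives P* = 43, Q* = 120.
Demand choke price (D = 0): P = 163.
CS = ½(163 − 43)(120) = 7200.

Consumer surplus = 7200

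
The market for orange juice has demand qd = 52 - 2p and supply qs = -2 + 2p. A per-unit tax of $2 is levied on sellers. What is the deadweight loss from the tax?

Deadweight loss = 2

Pre-tax equilibrium: p* = 13.5, q* = 25.
Tax on sellers shifts supply to qs = -2 + 2(p − 2) = -6 + 2p.
52 - 2p = -6 + 2p gives buyer price pb = 14.5; sellers receive ps = 14.5 − 2 = 12.5.
New quantity: q = 52 − 2(14.5) = 23.
DWL = ½ × 2 × (25 − 23) = 2.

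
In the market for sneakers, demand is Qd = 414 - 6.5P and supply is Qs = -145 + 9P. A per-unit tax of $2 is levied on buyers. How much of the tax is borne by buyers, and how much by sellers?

Buyers bear 36/31, sellers bear 26/31

Pre-tax equilibrium: P* = 1118/31, Q* = 5567/31.
Tax on buyers shifts demand to Qd = 414 − 6.5(P + 2) = 401 - 6.5P.
401 - 6.5P = -145 + 9P gives seller price Ps = 1092/31; buyers pay Pb = 1092/31 + 2 = 1154/31.
New quantity: Q = 414 − 6.5(1154/31) = 5333/31.
Buyer burden = 1154/31 − 1118/31 = 36/31; seller burden = 1118/31 − 1092/31 = 26/31.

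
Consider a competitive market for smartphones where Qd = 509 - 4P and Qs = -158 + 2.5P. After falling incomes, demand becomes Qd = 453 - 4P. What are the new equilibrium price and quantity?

P' = 94, Q' = 77

Original equilibrium: P* = 1334/13, Q* = 1281/13.
New equilibrium: 453 - 4P = -158 + 2.5P, so 611 = 6.5P and P' = 94; Q' = 453 − 4(94) = 77.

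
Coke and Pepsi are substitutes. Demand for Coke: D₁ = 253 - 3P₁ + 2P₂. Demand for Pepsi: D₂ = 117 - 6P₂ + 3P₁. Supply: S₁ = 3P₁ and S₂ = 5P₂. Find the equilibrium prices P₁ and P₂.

Market 1: 253 - 3P₁ + 2P₂ = 3P₁ → 6P₁ - 2P₂ = 253.
Market 2: 11P₂ - 3P₁ = 117.
Eliminating P₂: 11×(1) + 2×(2) gives 60P₁ = 3017, so P₁ = 3017/60.
Back-substitute into (2): P₂ = (117 + 3×3017/60) / 11 = 24.35.

P₁ = 3017/60, P₂ = 24.35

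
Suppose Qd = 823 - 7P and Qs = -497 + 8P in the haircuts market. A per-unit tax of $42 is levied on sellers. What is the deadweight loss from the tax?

Pre-tax equilibrium: P* = 88, Q* = 207.
Tax on sellers shifts supply to Qs = -497 + 8(P − 42) = -833 + 8P.
823 - 7P = -833 + 8P gives buyer price Pb = 110.4; sellers receive Ps = 110.4 − 42 = 68.4.
New quantity: Q = 823 − 7(110.4) = 50.2.
DWL = ½ × 42 × (207 − 50.2) = 3292.8.

Deadweight loss = 3292.8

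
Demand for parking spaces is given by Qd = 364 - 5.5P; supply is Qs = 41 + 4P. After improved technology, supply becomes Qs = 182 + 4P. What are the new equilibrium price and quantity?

P' = 364/19, Q' = 4914/19

Original equilibrium: P* = 34, Q* = 177.
New equilibrium: 364 - 5.5P = 182 + 4P, so 182 = 9.5P and P' = 364/19; Q' = 364 − 5.5(364/19) = 4914/19.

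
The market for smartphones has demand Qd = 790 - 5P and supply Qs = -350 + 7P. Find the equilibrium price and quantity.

Set Qd = Qs: 790 - 5P = -350 + 7P.
1140 = 12P, so P* = 95.
Q* = 790 − 5(95) = 315.

P* = 95, Q* = 315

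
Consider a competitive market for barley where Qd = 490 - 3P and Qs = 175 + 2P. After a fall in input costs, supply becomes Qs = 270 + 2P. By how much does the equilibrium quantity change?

ΔQ = 57

Original equilibrium: P* = 63, Q* = 301.
New equilibrium: 490 - 3P = 270 + 2P, so 220 = 5P and P' = 44; Q' = 490 − 3(44) = 358.
Change in quantity: 358 − 301 = 57.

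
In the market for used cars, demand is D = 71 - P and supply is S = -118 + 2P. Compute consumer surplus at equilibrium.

Consumer surplus = 32

Equilibrium: 71 - P = -118 + 2P gives P* = 63, Q* = 8.
Demand choke price (D = 0): P = 71.
CS = ½(71 − 63)(8) = 32.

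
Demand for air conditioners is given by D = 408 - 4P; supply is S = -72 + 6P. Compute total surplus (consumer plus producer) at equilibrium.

Equilibrium: 408 - 4P = -72 + 6P gives P* = 48, Q* = 216.
Demand choke price: P = 102; supply starts at P = 12.
CS = ½(102 − 48)(216) = 5832; PS = ½(48 − 12)(216) = 3888.

Total surplus = 9720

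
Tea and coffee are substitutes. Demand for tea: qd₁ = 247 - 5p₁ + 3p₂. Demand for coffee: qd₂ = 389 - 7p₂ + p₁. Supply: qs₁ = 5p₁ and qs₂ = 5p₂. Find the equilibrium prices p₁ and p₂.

p₁ = 459/13, p₂ = 1379/39

Market 1: 247 - 5p₁ + 3p₂ = 5p₁ → 10p₁ - 3p₂ = 247.
Market 2: 12p₂ - p₁ = 389.
Eliminating p₂: 12×(1) + 3×(2) gives 117p₁ = 4131, so p₁ = 459/13.
Back-substitute into (2): p₂ = (389 + 1×459/13) / 12 = 1379/39.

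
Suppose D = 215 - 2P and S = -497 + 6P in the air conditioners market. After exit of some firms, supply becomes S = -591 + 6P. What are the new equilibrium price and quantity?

Original equilibrium: P* = 89, Q* = 37.
New equilibrium: 215 - 2P = -591 + 6P, so 806 = 8P and P' = 100.75; Q' = 215 − 2(100.75) = 13.5.

P' = 100.75, Q' = 13.5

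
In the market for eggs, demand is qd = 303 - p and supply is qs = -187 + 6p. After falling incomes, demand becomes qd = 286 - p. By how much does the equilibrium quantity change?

Δq = -102/7

Original equilibrium: p* = 70, q* = 233.
New equilibrium: 286 - p = -187 + 6p, so 473 = 7p and p' = 473/7; q' = 286 − 1(473/7) = 1529/7.
Change in quantity: 1529/7 − 233 = -102/7.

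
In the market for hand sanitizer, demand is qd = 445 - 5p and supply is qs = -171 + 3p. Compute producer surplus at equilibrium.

Equilibrium: 445 - 5p = -171 + 3p gives p* = 77, q* = 60.
Supply starts at p = 57 (where qs = 0).
PS = ½(77 − 57)(60) = 600.

Producer surplus = 600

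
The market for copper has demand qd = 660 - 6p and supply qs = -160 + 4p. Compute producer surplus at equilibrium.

Equilibrium: 660 - 6p = -160 + 4p gives p* = 82, q* = 168.
Supply starts at p = 40 (where qs = 0).
PS = ½(82 − 40)(168) = 3528.

Producer surplus = 3528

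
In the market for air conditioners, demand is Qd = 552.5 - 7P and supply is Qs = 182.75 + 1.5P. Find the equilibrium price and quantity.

Set Qd = Qs: 552.5 - 7P = 182.75 + 1.5P.
369.75 = 8.5P, so P* = 43.5.
Q* = 552.5 − 7(43.5) = 248.

P* = 43.5, Q* = 248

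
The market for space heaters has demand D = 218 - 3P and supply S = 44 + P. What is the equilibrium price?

Set D = S: 218 - 3P = 44 + P.
174 = 4P, so P* = 43.5.
Q* = 218 − 3(43.5) = 87.5.

P* = 43.5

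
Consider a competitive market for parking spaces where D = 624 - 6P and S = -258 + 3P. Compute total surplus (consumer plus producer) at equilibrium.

Equilibrium: 624 - 6P = -258 + 3P gives P* = 98, Q* = 36.
Demand choke price: P = 104; supply starts at P = 86.
CS = ½(104 − 98)(36) = 108; PS = ½(98 − 86)(36) = 216.

Total surplus = 324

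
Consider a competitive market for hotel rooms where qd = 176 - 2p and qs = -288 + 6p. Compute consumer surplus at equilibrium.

Consumer surplus = 900

Equilibrium: 176 - 2p = -288 + 6p gives p* = 58, q* = 60.
Demand choke price (qd = 0): p = 88.
CS = ½(88 − 58)(60) = 900.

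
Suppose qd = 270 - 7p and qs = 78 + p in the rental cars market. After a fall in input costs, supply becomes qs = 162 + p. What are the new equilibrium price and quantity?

p' = 13.5, q' = 175.5

Original equilibrium: p* = 24, q* = 102.
New equilibrium: 270 - 7p = 162 + p, so 108 = 8p and p' = 13.5; q' = 270 − 7(13.5) = 175.5.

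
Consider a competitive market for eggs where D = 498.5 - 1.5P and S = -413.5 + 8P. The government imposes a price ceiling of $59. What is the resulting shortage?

Equilibrium price would be P* = 96, so the ceiling at 59 binds.
At P = 59: D = 498.5 − 1.5(59) = 410, S = -413.5 + 8(59) = 58.5.
Shortage = 410 − 58.5 = 351.5.

Shortage = 351.5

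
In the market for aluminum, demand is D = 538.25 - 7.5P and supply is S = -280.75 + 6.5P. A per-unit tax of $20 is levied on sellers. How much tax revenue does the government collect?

Tax revenue = 4180/7

Pre-tax equilibrium: P* = 58.5, Q* = 99.5.
Tax on sellers shifts supply to S = -280.75 + 6.5(P − 20) = -410.75 + 6.5P.
538.25 - 7.5P = -410.75 + 6.5P gives buyer price Pb = 949/14; sellers receive Ps = 949/14 − 20 = 669/14.
New quantity: Q = 538.25 − 7.5(949/14) = 209/7.
Revenue = 20 × 209/7 = 4180/7.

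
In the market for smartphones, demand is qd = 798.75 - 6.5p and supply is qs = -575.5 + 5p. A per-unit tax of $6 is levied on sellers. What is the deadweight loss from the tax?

Deadweight loss = 1170/23

Pre-tax equilibrium: p* = 119.5, q* = 22.
Tax on sellers shifts supply to qs = -575.5 + 5(p − 6) = -605.5 + 5p.
798.75 - 6.5p = -605.5 + 5p gives buyer price pb = 5617/46; sellers receive ps = 5617/46 − 6 = 5341/46.
New quantity: q = 798.75 − 6.5(5617/46) = 116/23.
DWL = ½ × 6 × (22 − 116/23) = 1170/23.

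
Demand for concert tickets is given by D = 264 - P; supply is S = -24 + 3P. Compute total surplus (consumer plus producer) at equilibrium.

Total surplus = 24576

Equilibrium: 264 - P = -24 + 3P gives P* = 72, Q* = 192.
Demand choke price: P = 264; supply starts at P = 8.
CS = ½(264 − 72)(192) = 18432; PS = ½(72 − 8)(192) = 6144.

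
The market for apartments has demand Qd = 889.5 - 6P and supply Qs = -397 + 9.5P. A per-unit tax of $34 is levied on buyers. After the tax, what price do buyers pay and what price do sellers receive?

Pre-tax equilibrium: P* = 83, Q* = 391.5.
Tax on buyers shifts demand to Qd = 889.5 − 6(P + 34) = 685.5 - 6P.
685.5 - 6P = -397 + 9.5P gives seller price Ps = 2165/31; buyers pay Pb = 2165/31 + 34 = 3219/31.
New quantity: Q = 889.5 − 6(3219/31) = 16521/62.

Buyers pay 3219/31, sellers receive 2165/31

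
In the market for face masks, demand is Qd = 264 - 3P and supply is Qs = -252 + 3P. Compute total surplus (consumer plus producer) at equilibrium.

Total surplus = 12

Equilibrium: 264 - 3P = -252 + 3P gives P* = 86, Q* = 6.
Demand choke price: P = 88; supply starts at P = 84.
CS = ½(88 − 86)(6) = 6; PS = ½(86 − 84)(6) = 6.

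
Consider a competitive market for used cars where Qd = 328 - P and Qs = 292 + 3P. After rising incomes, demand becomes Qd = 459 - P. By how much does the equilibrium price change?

Original equilibrium: P* = 9, Q* = 319.
New equilibrium: 459 - P = 292 + 3P, so 167 = 4P and P' = 41.75; Q' = 459 − 1(41.75) = 417.25.
Change in price: 41.75 − 9 = 32.75.

ΔP = 32.75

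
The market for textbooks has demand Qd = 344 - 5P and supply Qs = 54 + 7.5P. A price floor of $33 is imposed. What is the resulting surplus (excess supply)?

Equilibrium price would be P* = 23.2, so the floor at 33 binds.
At P = 33: Qd = 179, Qs = 301.5.
Surplus = 301.5 − 179 = 122.5.

Surplus = 122.5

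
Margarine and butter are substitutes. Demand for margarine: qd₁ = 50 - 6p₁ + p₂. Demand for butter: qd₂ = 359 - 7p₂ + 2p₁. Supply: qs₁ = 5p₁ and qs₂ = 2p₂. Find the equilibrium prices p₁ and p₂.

Market 1: 50 - 6p₁ + p₂ = 5p₁ → 11p₁ - p₂ = 50.
Market 2: 9p₂ - 2p₁ = 359.
Eliminating p₂: 9×(1) + 1×(2) gives 97p₁ = 809, so p₁ = 809/97.
Back-substitute into (2): p₂ = (359 + 2×809/97) / 9 = 4049/97.

p₁ = 809/97, p₂ = 4049/97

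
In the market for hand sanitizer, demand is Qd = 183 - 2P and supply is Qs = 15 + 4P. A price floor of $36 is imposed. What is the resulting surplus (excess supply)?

Surplus = 48

Equilibrium price would be P* = 28, so the floor at 36 binds.
At P = 36: Qd = 111, Qs = 159.
Surplus = 159 − 111 = 48.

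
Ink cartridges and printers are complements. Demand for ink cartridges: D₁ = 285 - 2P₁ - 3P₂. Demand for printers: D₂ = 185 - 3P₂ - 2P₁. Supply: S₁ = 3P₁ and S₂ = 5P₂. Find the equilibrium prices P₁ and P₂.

Market 1: 285 - 2P₁ - 3P₂ = 3P₁ → 5P₁ + 3P₂ = 285.
Market 2: 8P₂ + 2P₁ = 185.
Eliminating P₂: 8×(1) − 3×(2) gives 34P₁ = 1725, so P₁ = 1725/34.
Back-substitute into (2): P₂ = (185 − 2×1725/34) / 8 = 355/34.

P₁ = 1725/34, P₂ = 355/34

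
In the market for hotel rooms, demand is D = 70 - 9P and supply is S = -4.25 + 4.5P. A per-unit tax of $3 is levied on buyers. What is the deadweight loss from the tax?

Pre-tax equilibrium: P* = 5.5, Q* = 20.5.
Tax on buyers shifts demand to D = 70 − 9(P + 3) = 43 - 9P.
43 - 9P = -4.25 + 4.5P gives seller price Ps = 3.5; buyers pay Pb = 3.5 + 3 = 6.5.
New quantity: Q = 70 − 9(6.5) = 11.5.
DWL = ½ × 3 × (20.5 − 11.5) = 13.5.

Deadweight loss = 13.5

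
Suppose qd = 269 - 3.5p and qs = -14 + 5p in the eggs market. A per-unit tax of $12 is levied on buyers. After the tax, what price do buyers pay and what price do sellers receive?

Pre-tax equilibrium: p* = 566/17, q* = 2592/17.
Tax on buyers shifts demand to qd = 269 − 3.5(p + 12) = 227 - 3.5p.
227 - 3.5p = -14 + 5p gives seller price ps = 482/17; buyers pay pb = 482/17 + 12 = 686/17.
New quantity: q = 269 − 3.5(686/17) = 2172/17.

Buyers pay 686/17, sellers receive 482/17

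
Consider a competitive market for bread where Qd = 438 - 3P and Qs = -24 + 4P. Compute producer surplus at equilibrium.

Equilibrium: 438 - 3P = -24 + 4P gives P* = 66, Q* = 240.
Supply starts at P = 6 (where Qs = 0).
PS = ½(66 − 6)(240) = 7200.

Producer surplus = 7200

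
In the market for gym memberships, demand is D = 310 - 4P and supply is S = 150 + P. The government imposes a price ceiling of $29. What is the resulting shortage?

Equilibrium price would be P* = 32, so the ceiling at 29 binds.
At P = 29: D = 310 − 4(29) = 194, S = 150 + 1(29) = 179.
Shortage = 194 − 179 = 15.

Shortage = 15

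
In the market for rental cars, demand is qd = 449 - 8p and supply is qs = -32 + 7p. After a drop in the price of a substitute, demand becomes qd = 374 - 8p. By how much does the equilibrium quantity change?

Original equilibrium: p* = 481/15, q* = 2887/15.
New equilibrium: 374 - 8p = -32 + 7p, so 406 = 15p and p' = 406/15; q' = 374 − 8(406/15) = 2362/15.
Change in quantity: 2362/15 − 2887/15 = -35.

Δq = -35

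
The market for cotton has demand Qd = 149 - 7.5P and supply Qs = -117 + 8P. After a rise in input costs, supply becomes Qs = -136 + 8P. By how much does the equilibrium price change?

Original equilibrium: P* = 532/31, Q* = 629/31.
New equilibrium: 149 - 7.5P = -136 + 8P, so 285 = 15.5P and P' = 570/31; Q' = 149 − 7.5(570/31) = 344/31.
Change in price: 570/31 − 532/31 = 38/31.

ΔP = 38/31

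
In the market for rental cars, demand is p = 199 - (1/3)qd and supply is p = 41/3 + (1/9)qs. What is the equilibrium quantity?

q* = 417

Set the two price expressions equal: 199 - (1/3)q = 41/3 + (1/9)q.
556/3 = (4/9)q, so q* = 417.
p* = 199 − (1/3)(417) = 60.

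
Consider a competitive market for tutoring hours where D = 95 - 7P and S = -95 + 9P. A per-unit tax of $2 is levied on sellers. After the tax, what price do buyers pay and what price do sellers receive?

Pre-tax equilibrium: P* = 11.875, Q* = 11.875.
Tax on sellers shifts supply to S = -95 + 9(P − 2) = -113 + 9P.
95 - 7P = -113 + 9P gives buyer price Pb = 13; sellers receive Ps = 13 − 2 = 11.
New quantity: Q = 95 − 7(13) = 4.

Buyers pay $13, sellers receive $11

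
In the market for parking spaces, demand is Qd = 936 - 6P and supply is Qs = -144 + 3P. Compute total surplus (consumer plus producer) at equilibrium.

Total surplus = 11664

Equilibrium: 936 - 6P = -144 + 3P gives P* = 120, Q* = 216.
Demand choke price: P = 156; supply starts at P = 48.
CS = ½(156 − 120)(216) = 3888; PS = ½(120 − 48)(216) = 7776.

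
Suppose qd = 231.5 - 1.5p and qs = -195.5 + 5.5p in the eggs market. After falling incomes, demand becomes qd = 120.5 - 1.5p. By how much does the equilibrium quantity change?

Δq = -1221/14

Original equilibrium: p* = 61, q* = 140.
New equilibrium: 120.5 - 1.5p = -195.5 + 5.5p, so 316 = 7p and p' = 316/7; q' = 120.5 − 1.5(316/7) = 739/14.
Change in quantity: 739/14 − 140 = -1221/14.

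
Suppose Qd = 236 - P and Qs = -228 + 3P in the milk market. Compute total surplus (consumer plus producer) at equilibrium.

Total surplus = 9600

Equilibrium: 236 - P = -228 + 3P gives P* = 116, Q* = 120.
Demand choke price: P = 236; supply starts at P = 76.
CS = ½(236 − 116)(120) = 7200; PS = ½(116 − 76)(120) = 2400.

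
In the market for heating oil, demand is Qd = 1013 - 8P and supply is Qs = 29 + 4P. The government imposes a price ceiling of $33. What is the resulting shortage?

Equilibrium price would be P* = 82, so the ceiling at 33 binds.
At P = 33: Qd = 1013 − 8(33) = 749, Qs = 29 + 4(33) = 161.
Shortage = 749 − 161 = 588.

Shortage = 588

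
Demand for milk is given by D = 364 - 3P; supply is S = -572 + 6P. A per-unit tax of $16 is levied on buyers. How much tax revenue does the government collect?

Tax revenue = 320

Pre-tax equilibrium: P* = 104, Q* = 52.
Tax on buyers shifts demand to D = 364 − 3(P + 16) = 316 - 3P.
316 - 3P = -572 + 6P gives seller price Ps = 296/3; buyers pay Pb = 296/3 + 16 = 344/3.
New quantity: Q = 364 − 3(344/3) = 20.
Revenue = 16 × 20 = 320.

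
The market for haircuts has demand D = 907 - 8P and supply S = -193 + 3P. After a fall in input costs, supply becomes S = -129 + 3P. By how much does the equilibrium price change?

ΔP = -64/11

Original equilibrium: P* = 100, Q* = 107.
New equilibrium: 907 - 8P = -129 + 3P, so 1036 = 11P and P' = 1036/11; Q' = 907 − 8(1036/11) = 1689/11.
Change in price: 1036/11 − 100 = -64/11.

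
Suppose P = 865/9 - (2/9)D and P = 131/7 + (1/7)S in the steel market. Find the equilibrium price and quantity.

Set the two price expressions equal: 865/9 - (2/9)Q = 131/7 + (1/7)Q.
4876/63 = (23/63)Q, so Q* = 212.
P* = 865/9 − (2/9)(212) = 49.

P* = 49, Q* = 212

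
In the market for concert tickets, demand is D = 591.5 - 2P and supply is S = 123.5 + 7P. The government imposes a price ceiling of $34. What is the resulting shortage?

Shortage = 162

Equilibrium price would be P* = 52, so the ceiling at 34 binds.
At P = 34: D = 591.5 − 2(34) = 523.5, S = 123.5 + 7(34) = 361.5.
Shortage = 523.5 − 361.5 = 162.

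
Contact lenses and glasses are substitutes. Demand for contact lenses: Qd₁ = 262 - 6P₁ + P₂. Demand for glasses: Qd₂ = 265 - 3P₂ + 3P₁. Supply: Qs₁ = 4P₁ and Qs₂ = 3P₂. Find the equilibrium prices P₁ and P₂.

P₁ = 1837/57, P₂ = 3436/57

Market 1: 262 - 6P₁ + P₂ = 4P₁ → 10P₁ - P₂ = 262.
Market 2: 6P₂ - 3P₁ = 265.
Eliminating P₂: 6×(1) + 1×(2) gives 57P₁ = 1837, so P₁ = 1837/57.
Back-substitute into (2): P₂ = (265 + 3×1837/57) / 6 = 3436/57.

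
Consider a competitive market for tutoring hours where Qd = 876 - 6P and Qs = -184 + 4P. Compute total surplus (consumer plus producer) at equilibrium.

Equilibrium: 876 - 6P = -184 + 4P gives P* = 106, Q* = 240.
Demand choke price: P = 146; supply starts at P = 46.
CS = ½(146 − 106)(240) = 4800; PS = ½(106 − 46)(240) = 7200.

Total surplus = 12000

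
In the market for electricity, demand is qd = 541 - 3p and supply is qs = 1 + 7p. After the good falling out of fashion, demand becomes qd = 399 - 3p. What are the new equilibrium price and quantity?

p' = 39.8, q' = 279.6

Original equilibrium: p* = 54, q* = 379.
New equilibrium: 399 - 3p = 1 + 7p, so 398 = 10p and p' = 39.8; q' = 399 − 3(39.8) = 279.6.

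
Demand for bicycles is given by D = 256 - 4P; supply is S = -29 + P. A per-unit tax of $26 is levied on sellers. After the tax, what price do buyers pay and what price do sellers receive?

Pre-tax equilibrium: P* = 57, Q* = 28.
Tax on sellers shifts supply to S = -29 + 1(P − 26) = -55 + P.
256 - 4P = -55 + P gives buyer price Pb = 62.2; sellers receive Ps = 62.2 − 26 = 36.2.
New quantity: Q = 256 − 4(62.2) = 7.2.

Buyers pay $62.2, sellers receive $36.2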